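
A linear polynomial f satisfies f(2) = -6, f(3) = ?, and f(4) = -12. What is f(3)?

-9

The 2 known points determine the degree-1 polynomial uniquely.
Write f(t) = at + b. Substituting each data point gives a linear system:
  2a + b = -6
  4a + b = -12
Solving the system yields a = -3, b = 0.
So f(t) = -3t.
Then f(3) = -9.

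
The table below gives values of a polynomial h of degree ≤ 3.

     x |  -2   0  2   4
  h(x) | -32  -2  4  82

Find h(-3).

Write h(x) = ax^3 + bx^2 + cx + d. Substituting each data point gives a linear system:
  -8a + 4b - 2c + d = -32
  d = -2
  8a + 4b + 2c + d = 4
  64a + 16b + 4c + d = 82
Solving the system yields a = 2, b = -3, c = 1, d = -2.
So h(x) = 2x³ - 3x² + x - 2.
Then h(-3) = -86.

-86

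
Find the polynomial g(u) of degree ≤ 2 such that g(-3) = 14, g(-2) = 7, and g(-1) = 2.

Using the Lagrange interpolation formula with nodes -3, -2, -1:
  L_0(u) = (u + 2)(u + 1) / 2
  L_1(u) = (u + 3)(u + 1) / -1
  L_2(u) = (u + 3)(u + 2) / 2
Then g(u) = 14·L_0(u) + 7·L_1(u) + 2·L_2(u).
Expanding and collecting terms gives g(u) = u^2 - 2u - 1.
Check: g(-2) = 7. ✓

g(u) = u^2 - 2u - 1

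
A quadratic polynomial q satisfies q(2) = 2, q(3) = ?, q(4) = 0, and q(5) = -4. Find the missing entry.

The 3 known points determine the degree-2 polynomial uniquely.
Write q(x) = ax^2 + bx + c. Substituting each data point gives a linear system:
  4a + 2b + c = 2
  16a + 4b + c = 0
  25a + 5b + c = -4
Solving the system yields a = -1, b = 5, c = -4.
So q(x) = -x^2 + 5x - 4.
Then q(3) = 2.

2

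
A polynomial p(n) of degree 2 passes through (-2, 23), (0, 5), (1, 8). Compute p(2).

19

Write p(n) = an^2 + bn + c. Substituting each data point gives a linear system:
  4a - 2b + c = 23
  c = 5
  a + b + c = 8
Solving the system yields a = 4, b = -1, c = 5.
So p(n) = 4n² - n + 5.
Then p(2) = 19.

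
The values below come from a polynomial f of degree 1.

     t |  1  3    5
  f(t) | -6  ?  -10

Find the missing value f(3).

-8

On equispaced nodes a degree-1 polynomial has vanishing second forward difference, so
  f(1) - 2·f(3) + f(5) = 0.
Substituting the known values and solving for f(3):
  -2·f(3) = 16
  f(3) = -8.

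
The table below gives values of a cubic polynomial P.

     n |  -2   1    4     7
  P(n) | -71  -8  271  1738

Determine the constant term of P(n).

Write P(n) = an^3 + bn^2 + cn + d. Substituting each data point gives a linear system:
  -8a + 4b - 2c + d = -71
  a + b + c + d = -8
  64a + 16b + 4c + d = 271
  343a + 49b + 7c + d = 1738
Solving the system yields a = 6, b = -6, c = -3, d = -5.
So P(n) = 6n^3 - 6n^2 - 3n - 5.
The constant term is -5.

-5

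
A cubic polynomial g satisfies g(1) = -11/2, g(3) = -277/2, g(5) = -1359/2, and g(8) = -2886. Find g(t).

Write g(t) = at^3 + bt^2 + ct + d. Substituting each data point gives a linear system:
  a + b + c + d = -11/2
  27a + 9b + 3c + d = -277/2
  125a + 25b + 5c + d = -1359/2
  512a + 64b + 8c + d = -2886
Solving the system yields a = -6, b = 3, c = -1/2, d = -2.
So g(t) = -6t³ + 3t² - (1/2)t - 2.
Check: g(1) = -11/2. ✓

g(t) = -6t^3 + 3t^2 - (1/2)t - 2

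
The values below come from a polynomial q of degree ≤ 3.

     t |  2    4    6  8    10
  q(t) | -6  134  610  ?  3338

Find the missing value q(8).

The 4 known points determine the degree-3 polynomial uniquely.
Write q(t) = at^3 + bt^2 + ct + d. Substituting each data point gives a linear system:
  8a + 4b + 2c + d = -6
  64a + 16b + 4c + d = 134
  216a + 36b + 6c + d = 610
  1000a + 100b + 10c + d = 3338
Solving the system yields a = 4, b = -6, c = -6, d = -2.
So q(t) = 4t³ - 6t² - 6t - 2.
Then q(8) = 1614.

1614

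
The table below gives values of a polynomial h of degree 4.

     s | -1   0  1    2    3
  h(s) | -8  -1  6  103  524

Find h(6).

8231

Write h(s) = as^4 + bs^3 + cs^2 + ds + e. Substituting each data point gives a linear system:
  a - b + c - d + e = -8
  e = -1
  a + b + c + d + e = 6
  16a + 8b + 4c + 2d + e = 103
  81a + 27b + 9c + 3d + e = 524
Solving the system yields a = 6, b = 3, c = -6, d = 4, e = -1.
So h(s) = 6s^4 + 3s^3 - 6s^2 + 4s - 1.
Then h(6) = 8231.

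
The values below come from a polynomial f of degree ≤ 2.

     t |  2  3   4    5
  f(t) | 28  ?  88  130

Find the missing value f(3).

The 3 known points determine the degree-2 polynomial uniquely.
Write f(t) = at^2 + bt + c. Substituting each data point gives a linear system:
  4a + 2b + c = 28
  16a + 4b + c = 88
  25a + 5b + c = 130
Solving the system yields a = 4, b = 6, c = 0.
So f(t) = 4t^2 + 6t.
Then f(3) = 54.

54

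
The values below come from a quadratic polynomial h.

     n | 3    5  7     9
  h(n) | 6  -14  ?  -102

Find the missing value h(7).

-50

The 3 known points determine the degree-2 polynomial uniquely.
Write h(n) = an^2 + bn + c. Substituting each data point gives a linear system:
  9a + 3b + c = 6
  25a + 5b + c = -14
  81a + 9b + c = -102
Solving the system yields a = -2, b = 6, c = 6.
So h(n) = -2n² + 6n + 6.
Then h(7) = -50.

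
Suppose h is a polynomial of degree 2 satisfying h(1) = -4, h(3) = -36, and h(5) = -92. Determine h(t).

h(t) = -3t^2 - 4t + 3

Write h(t) = at^2 + bt + c. Substituting each data point gives a linear system:
  a + b + c = -4
  9a + 3b + c = -36
  25a + 5b + c = -92
Solving the system yields a = -3, b = -4, c = 3.
So h(t) = -3t^2 - 4t + 3.
Check: h(3) = -36. ✓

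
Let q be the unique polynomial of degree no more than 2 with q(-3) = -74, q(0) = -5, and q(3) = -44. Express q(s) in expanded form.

Write q(s) = as^2 + bs + c. Substituting each data point gives a linear system:
  9a - 3b + c = -74
  c = -5
  9a + 3b + c = -44
Solving the system yields a = -6, b = 5, c = -5.
So q(s) = -6s² + 5s - 5.
Check: q(3) = -44. ✓

q(s) = -6s^2 + 5s - 5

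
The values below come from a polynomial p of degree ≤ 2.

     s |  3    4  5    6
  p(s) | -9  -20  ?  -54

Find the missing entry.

-35

On equispaced nodes a degree-2 polynomial has vanishing third forward difference, so
  - p(3) + 3·p(4) - 3·p(5) + p(6) = 0.
Substituting the known values and solving for p(5):
  -3·p(5) = 105
  p(5) = -35.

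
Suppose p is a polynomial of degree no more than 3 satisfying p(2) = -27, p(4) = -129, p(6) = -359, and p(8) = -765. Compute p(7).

-537

Forward differences of the values at x = 2, 4, 6, 8:
  p  : -27  -129  -359  -765
  Δ  : -102  -230  -406
  Δ^2: -128  -176
  Δ^3: -48
The third differences are constant, confirming degree 3.
Interpolating (Newton forward form) and evaluating at x = 7 gives p(7) = -537.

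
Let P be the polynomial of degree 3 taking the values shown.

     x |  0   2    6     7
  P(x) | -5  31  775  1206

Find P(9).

Write P(x) = ax^3 + bx^2 + cx + d. Substituting each data point gives a linear system:
  d = -5
  8a + 4b + 2c + d = 31
  216a + 36b + 6c + d = 775
  343a + 49b + 7c + d = 1206
Solving the system yields a = 3, b = 4, c = -2, d = -5.
So P(x) = 3x^3 + 4x^2 - 2x - 5.
Then P(9) = 2488.

2488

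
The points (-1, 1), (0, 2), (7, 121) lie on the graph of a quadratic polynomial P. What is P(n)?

Using the Lagrange interpolation formula with nodes -1, 0, 7:
  L_0(n) = n(n - 7) / 8
  L_1(n) = (n + 1)(n - 7) / -7
  L_2(n) = (n + 1)n / 56
Then P(n) = 1·L_0(n) + 2·L_1(n) + 121·L_2(n).
Expanding and collecting terms gives P(n) = 2n^2 + 3n + 2.
Check: P(0) = 2. ✓

P(n) = 2n^2 + 3n + 2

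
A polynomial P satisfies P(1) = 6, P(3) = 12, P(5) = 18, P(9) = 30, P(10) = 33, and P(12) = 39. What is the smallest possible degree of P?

Divided differences on the nodes 1, 3, 5, 9, 10, 12:
  order 0: 6  12  18  30  33  39
  order 1: 3  3  3  3  3
  order 2: 0  0  0  0
  order 3: 0  0  0
  order 4: 0  0
  order 5: 0
The order-1 divided differences are all 3 (nonzero) and every higher order vanishes, so the data lies on a polynomial of degree exactly 1.

1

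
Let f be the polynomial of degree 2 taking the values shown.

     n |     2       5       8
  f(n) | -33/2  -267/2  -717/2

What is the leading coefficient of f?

-6

Write f(n) = an^2 + bn + c. Substituting each data point gives a linear system:
  4a + 2b + c = -33/2
  25a + 5b + c = -267/2
  64a + 8b + c = -717/2
Solving the system yields a = -6, b = 3, c = 3/2.
So f(n) = -6n^2 + 3n + 3/2.
The leading coefficient is -6.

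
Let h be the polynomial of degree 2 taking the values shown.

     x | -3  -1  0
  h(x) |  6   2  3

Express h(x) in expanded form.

Write h(x) = ax^2 + bx + c. Substituting each data point gives a linear system:
  9a - 3b + c = 6
  a - b + c = 2
  c = 3
Solving the system yields a = 1, b = 2, c = 3.
So h(x) = x^2 + 2x + 3.
Check: h(-1) = 2. ✓

h(x) = x^2 + 2x + 3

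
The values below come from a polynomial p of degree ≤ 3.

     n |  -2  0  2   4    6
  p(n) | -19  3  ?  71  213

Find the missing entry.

The 4 known points determine the degree-3 polynomial uniquely.
Write p(n) = an^3 + bn^2 + cn + d. Substituting each data point gives a linear system:
  -8a + 4b - 2c + d = -19
  d = 3
  64a + 16b + 4c + d = 71
  216a + 36b + 6c + d = 213
Solving the system yields a = 1, b = -1, c = 5, d = 3.
So p(n) = n^3 - n^2 + 5n + 3.
Then p(2) = 17.

17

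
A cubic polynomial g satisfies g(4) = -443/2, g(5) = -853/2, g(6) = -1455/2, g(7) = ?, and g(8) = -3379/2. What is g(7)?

The 4 known points determine the degree-3 polynomial uniquely.
Write g(s) = as^3 + bs^2 + cs + d. Substituting each data point gives a linear system:
  64a + 16b + 4c + d = -443/2
  125a + 25b + 5c + d = -853/2
  216a + 36b + 6c + d = -1455/2
  512a + 64b + 8c + d = -3379/2
Solving the system yields a = -3, b = -3, c = 5, d = -3/2.
So g(s) = -3s³ - 3s² + 5s - 3/2.
Then g(7) = -2285/2.

-2285/2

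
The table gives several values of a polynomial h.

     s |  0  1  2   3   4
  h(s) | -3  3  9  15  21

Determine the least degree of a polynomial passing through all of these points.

Forward differences of the values at s = 0, 1, 2, 3, 4:
  h  : -3  3  9  15  21
  Δ  : 6  6  6  6
  Δ^2: 0  0  0
  Δ^3: 0  0
  Δ^4: 0
The first differences are constant (6) and nonzero, while all higher differences vanish, so the minimal degree is 1.

1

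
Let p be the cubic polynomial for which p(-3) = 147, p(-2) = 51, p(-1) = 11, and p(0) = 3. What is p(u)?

p(u) = -4u^3 + 4u^2 + 3

Write p(u) = au^3 + bu^2 + cu + d. Substituting each data point gives a linear system:
  -27a + 9b - 3c + d = 147
  -8a + 4b - 2c + d = 51
  -a + b - c + d = 11
  d = 3
Solving the system yields a = -4, b = 4, c = 0, d = 3.
So p(u) = -4u³ + 4u² + 3.
Check: p(-2) = 51. ✓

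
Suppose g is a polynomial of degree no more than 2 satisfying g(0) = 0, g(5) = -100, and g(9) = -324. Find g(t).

g(t) = -4t^2

Using the Lagrange interpolation formula with nodes 0, 5, 9:
  L_0(t) = (t - 5)(t - 9) / 45
  L_1(t) = t(t - 9) / -20
  L_2(t) = t(t - 5) / 36
Then g(t) = 0·L_0(t) - 100·L_1(t) - 324·L_2(t).
Expanding and collecting terms gives g(t) = -4t^2.
Check: g(9) = -324. ✓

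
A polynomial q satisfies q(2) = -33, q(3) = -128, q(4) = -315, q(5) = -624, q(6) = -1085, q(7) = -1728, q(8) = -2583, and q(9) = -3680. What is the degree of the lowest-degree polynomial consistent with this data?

3

Forward differences of the values at u = 2, 3, 4, 5, 6, 7, 8, 9:
  q  : -33  -128  -315  -624  -1085  -1728  -2583  -3680
  Δ  : -95  -187  -309  -461  -643  -855  -1097
  Δ^2: -92  -122  -152  -182  -212  -242
  Δ^3: -30  -30  -30  -30  -30
  Δ^4: 0  0  0  0
  Δ^5: 0  0  0
  Δ^6: 0  0
  Δ^7: 0
The third differences are constant (-30) and nonzero, while all higher differences vanish, so the minimal degree is 3.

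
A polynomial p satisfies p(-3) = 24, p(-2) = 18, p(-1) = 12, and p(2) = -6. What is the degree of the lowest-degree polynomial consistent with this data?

Divided differences on the nodes -3, -2, -1, 2:
  order 0: 24  18  12  -6
  order 1: -6  -6  -6
  order 2: 0  0
  order 3: 0
The order-1 divided differences are all -6 (nonzero) and every higher order vanishes, so the data lies on a polynomial of degree exactly 1.

1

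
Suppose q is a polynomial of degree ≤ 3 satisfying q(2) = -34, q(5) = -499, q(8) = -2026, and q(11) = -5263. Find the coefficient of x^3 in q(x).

Write q(x) = ax^3 + bx^2 + cx + d. Substituting each data point gives a linear system:
  8a + 4b + 2c + d = -34
  125a + 25b + 5c + d = -499
  512a + 64b + 8c + d = -2026
  1331a + 121b + 11c + d = -5263
Solving the system yields a = -4, b = 1, c = -6, d = 6.
So q(x) = -4x^3 + x^2 - 6x + 6.
The leading coefficient is -4.

-4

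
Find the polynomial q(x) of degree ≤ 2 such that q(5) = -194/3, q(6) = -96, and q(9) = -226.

q(x) = -3x^2 + (5/3)x + 2

Using the Lagrange interpolation formula with nodes 5, 6, 9:
  L_0(x) = (x - 6)(x - 9) / 4
  L_1(x) = (x - 5)(x - 9) / -3
  L_2(x) = (x - 5)(x - 6) / 12
Then q(x) = -194/3·L_0(x) - 96·L_1(x) - 226·L_2(x).
Expanding and collecting terms gives q(x) = -3x^2 + (5/3)x + 2.
Check: q(6) = -96. ✓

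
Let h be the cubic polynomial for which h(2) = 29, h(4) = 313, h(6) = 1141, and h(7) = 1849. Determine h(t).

Using the Lagrange interpolation formula with nodes 2, 4, 6, 7:
  L_0(t) = (t - 4)(t - 6)(t - 7) / -40
  L_1(t) = (t - 2)(t - 6)(t - 7) / 12
  L_2(t) = (t - 2)(t - 4)(t - 7) / -8
  L_3(t) = (t - 2)(t - 4)(t - 6) / 15
Then h(t) = 29·L_0(t) + 313·L_1(t) + 1141·L_2(t) + 1849·L_3(t).
Expanding and collecting terms gives h(t) = 6t^3 - 4t^2 - 2t + 1.
Check: h(2) = 29. ✓

h(t) = 6t^3 - 4t^2 - 2t + 1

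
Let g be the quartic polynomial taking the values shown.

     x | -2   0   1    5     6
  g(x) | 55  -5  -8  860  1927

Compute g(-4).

707

Using the Lagrange interpolation formula with nodes -2, 0, 1, 5, 6:
  L_0(x) = x(x - 1)(x - 5)(x - 6) / 336
  L_1(x) = (x + 2)(x - 1)(x - 5)(x - 6) / -60
  L_2(x) = (x + 2)x(x - 5)(x - 6) / 60
  L_3(x) = (x + 2)x(x - 1)(x - 6) / -140
  L_4(x) = (x + 2)x(x - 1)(x - 5) / 240
Then g(x) = 55·L_0(x) - 5·L_1(x) - 8·L_2(x) + 860·L_3(x) + 1927·L_4(x).
Expanding and collecting terms gives g(x) = 2x⁴ - 3x³ - 2x - 5.
Evaluating at x = -4: g(-4) = 707.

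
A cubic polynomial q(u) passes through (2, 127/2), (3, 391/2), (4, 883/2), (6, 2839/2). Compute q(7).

Using the Lagrange interpolation formula with nodes 2, 3, 4, 6:
  L_0(u) = (u - 3)(u - 4)(u - 6) / -8
  L_1(u) = (u - 2)(u - 4)(u - 6) / 3
  L_2(u) = (u - 2)(u - 3)(u - 6) / -4
  L_3(u) = (u - 2)(u - 3)(u - 4) / 24
Then q(u) = 127/2·L_0(u) + 391/2·L_1(u) + 883/2·L_2(u) + 2839/2·L_3(u).
Expanding and collecting terms gives q(u) = 6u³ + 3u² + 3u - 5/2.
Evaluating at u = 7: q(7) = 4447/2.

4447/2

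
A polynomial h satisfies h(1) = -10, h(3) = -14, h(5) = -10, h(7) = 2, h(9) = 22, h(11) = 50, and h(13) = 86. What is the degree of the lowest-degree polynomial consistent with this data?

2

Forward differences of the values at u = 1, 3, 5, 7, 9, 11, 13:
  h  : -10  -14  -10  2  22  50  86
  Δ  : -4  4  12  20  28  36
  Δ^2: 8  8  8  8  8
  Δ^3: 0  0  0  0
  Δ^4: 0  0  0
  Δ^5: 0  0
  Δ^6: 0
The second differences are constant (8) and nonzero, while all higher differences vanish, so the minimal degree is 2.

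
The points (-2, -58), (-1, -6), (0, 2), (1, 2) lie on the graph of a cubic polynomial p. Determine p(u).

p(u) = 6u^3 - 4u^2 - 2u + 2

Using the Lagrange interpolation formula with nodes -2, -1, 0, 1:
  L_0(u) = (u + 1)u(u - 1) / -6
  L_1(u) = (u + 2)u(u - 1) / 2
  L_2(u) = (u + 2)(u + 1)(u - 1) / -2
  L_3(u) = (u + 2)(u + 1)u / 6
Then p(u) = -58·L_0(u) - 6·L_1(u) + 2·L_2(u) + 2·L_3(u).
Expanding and collecting terms gives p(u) = 6u^3 - 4u^2 - 2u + 2.
Check: p(1) = 2. ✓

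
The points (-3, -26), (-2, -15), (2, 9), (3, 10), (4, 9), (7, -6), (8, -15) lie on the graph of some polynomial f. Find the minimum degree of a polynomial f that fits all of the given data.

Divided differences on the nodes -3, -2, 2, 3, 4, 7, 8:
  order 0: -26  -15  9  10  9  -6  -15
  order 1: 11  6  1  -1  -5  -9
  order 2: -1  -1  -1  -1  -1
  order 3: 0  0  0  0
  order 4: 0  0  0
  order 5: 0  0
  order 6: 0
The order-2 divided differences are all -1 (nonzero) and every higher order vanishes, so the data lies on a polynomial of degree exactly 2.

2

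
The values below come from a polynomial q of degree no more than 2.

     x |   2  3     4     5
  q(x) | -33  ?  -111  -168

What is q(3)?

-66

On equispaced nodes a degree-2 polynomial has vanishing third forward difference, so
  - q(2) + 3·q(3) - 3·q(4) + q(5) = 0.
Substituting the known values and solving for q(3):
  3·q(3) = -198
  q(3) = -66.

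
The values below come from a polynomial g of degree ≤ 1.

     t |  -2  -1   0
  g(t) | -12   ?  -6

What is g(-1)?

On equispaced nodes a degree-1 polynomial has vanishing second forward difference, so
  g(-2) - 2·g(-1) + g(0) = 0.
Substituting the known values and solving for g(-1):
  -2·g(-1) = 18
  g(-1) = -9.

-9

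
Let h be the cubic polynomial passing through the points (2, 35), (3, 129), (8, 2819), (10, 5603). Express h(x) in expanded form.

h(x) = 6x^3 - 4x^2 + 3

Using the Lagrange interpolation formula with nodes 2, 3, 8, 10:
  L_0(x) = (x - 3)(x - 8)(x - 10) / -48
  L_1(x) = (x - 2)(x - 8)(x - 10) / 35
  L_2(x) = (x - 2)(x - 3)(x - 10) / -60
  L_3(x) = (x - 2)(x - 3)(x - 8) / 112
Then h(x) = 35·L_0(x) + 129·L_1(x) + 2819·L_2(x) + 5603·L_3(x).
Expanding and collecting terms gives h(x) = 6x^3 - 4x^2 + 3.
Check: h(2) = 35. ✓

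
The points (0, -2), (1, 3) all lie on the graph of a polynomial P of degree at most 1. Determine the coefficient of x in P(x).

5

Write P(x) = ax + b. Substituting each data point gives a linear system:
  b = -2
  a + b = 3
Solving the system yields a = 5, b = -2.
So P(x) = 5x - 2.
The leading coefficient is 5.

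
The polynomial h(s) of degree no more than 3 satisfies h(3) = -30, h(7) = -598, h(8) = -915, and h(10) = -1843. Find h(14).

Write h(s) = as^3 + bs^2 + cs + d. Substituting each data point gives a linear system:
  27a + 9b + 3c + d = -30
  343a + 49b + 7c + d = -598
  512a + 64b + 8c + d = -915
  1000a + 100b + 10c + d = -1843
Solving the system yields a = -2, b = 1, c = 6, d = -3.
So h(s) = -2s^3 + s^2 + 6s - 3.
Then h(14) = -5211.

-5211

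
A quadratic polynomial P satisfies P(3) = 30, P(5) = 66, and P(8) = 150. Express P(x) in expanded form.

P(x) = 2x^2 + 2x + 6

Using the Lagrange interpolation formula with nodes 3, 5, 8:
  L_0(x) = (x - 5)(x - 8) / 10
  L_1(x) = (x - 3)(x - 8) / -6
  L_2(x) = (x - 3)(x - 5) / 15
Then P(x) = 30·L_0(x) + 66·L_1(x) + 150·L_2(x).
Expanding and collecting terms gives P(x) = 2x^2 + 2x + 6.
Check: P(3) = 30. ✓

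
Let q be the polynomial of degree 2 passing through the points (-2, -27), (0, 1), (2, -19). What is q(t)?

q(t) = -6t^2 + 2t + 1

Write q(t) = at^2 + bt + c. Substituting each data point gives a linear system:
  4a - 2b + c = -27
  c = 1
  4a + 2b + c = -19
Solving the system yields a = -6, b = 2, c = 1.
So q(t) = -6t^2 + 2t + 1.
Check: q(2) = -19. ✓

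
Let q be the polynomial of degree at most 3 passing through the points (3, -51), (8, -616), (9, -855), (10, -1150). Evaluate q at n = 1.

Using the Lagrange interpolation formula with nodes 3, 8, 9, 10:
  L_0(n) = (n - 8)(n - 9)(n - 10) / -210
  L_1(n) = (n - 3)(n - 9)(n - 10) / 10
  L_2(n) = (n - 3)(n - 8)(n - 10) / -6
  L_3(n) = (n - 3)(n - 8)(n - 9) / 14
Then q(n) = -51·L_0(n) - 616·L_1(n) - 855·L_2(n) - 1150·L_3(n).
Expanding and collecting terms gives q(n) = -n^3 - n^2 - 5n.
Evaluating at n = 1: q(1) = -7.

-7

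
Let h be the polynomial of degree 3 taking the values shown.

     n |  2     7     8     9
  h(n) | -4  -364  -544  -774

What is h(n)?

h(n) = -n^3 - n^2 + 4n

Write h(n) = an^3 + bn^2 + cn + d. Substituting each data point gives a linear system:
  8a + 4b + 2c + d = -4
  343a + 49b + 7c + d = -364
  512a + 64b + 8c + d = -544
  729a + 81b + 9c + d = -774
Solving the system yields a = -1, b = -1, c = 4, d = 0.
So h(n) = -n^3 - n^2 + 4n.
Check: h(8) = -544. ✓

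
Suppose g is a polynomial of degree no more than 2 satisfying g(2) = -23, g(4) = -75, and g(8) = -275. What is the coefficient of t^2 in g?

-4

Write g(t) = at^2 + bt + c. Substituting each data point gives a linear system:
  4a + 2b + c = -23
  16a + 4b + c = -75
  64a + 8b + c = -275
Solving the system yields a = -4, b = -2, c = -3.
So g(t) = -4t² - 2t - 3.
The leading coefficient is -4.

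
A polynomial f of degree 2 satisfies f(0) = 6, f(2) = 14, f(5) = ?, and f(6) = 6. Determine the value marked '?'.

11

The 3 known points determine the degree-2 polynomial uniquely.
Write f(t) = at^2 + bt + c. Substituting each data point gives a linear system:
  c = 6
  4a + 2b + c = 14
  36a + 6b + c = 6
Solving the system yields a = -1, b = 6, c = 6.
So f(t) = -t^2 + 6t + 6.
Then f(5) = 11.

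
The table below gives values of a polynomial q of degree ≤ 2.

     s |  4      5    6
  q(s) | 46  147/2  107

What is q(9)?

Forward differences of the values at s = 4, 5, 6:
  q  : 46  147/2  107
  Δ  : 55/2  67/2
  Δ^2: 6
The second differences are constant, confirming degree 2.
Interpolating (Newton forward form) and evaluating at s = 9 gives q(9) = 487/2.

487/2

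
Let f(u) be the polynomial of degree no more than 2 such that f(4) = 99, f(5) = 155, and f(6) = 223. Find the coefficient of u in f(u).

2

Write f(u) = au^2 + bu + c. Substituting each data point gives a linear system:
  16a + 4b + c = 99
  25a + 5b + c = 155
  36a + 6b + c = 223
Solving the system yields a = 6, b = 2, c = -5.
So f(u) = 6u² + 2u - 5.
The coefficient of u is 2.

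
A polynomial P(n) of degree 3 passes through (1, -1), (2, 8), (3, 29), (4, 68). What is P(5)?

Write P(n) = an^3 + bn^2 + cn + d. Substituting each data point gives a linear system:
  a + b + c + d = -1
  8a + 4b + 2c + d = 8
  27a + 9b + 3c + d = 29
  64a + 16b + 4c + d = 68
Solving the system yields a = 1, b = 0, c = 2, d = -4.
So P(n) = n^3 + 2n - 4.
Then P(5) = 131.

131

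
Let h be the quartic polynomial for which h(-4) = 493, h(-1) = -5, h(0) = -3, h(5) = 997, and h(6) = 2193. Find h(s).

h(s) = 2s^4 - s^3 - 5s^2 - 3

Write h(s) = as^4 + bs^3 + cs^2 + ds + e. Substituting each data point gives a linear system:
  256a - 64b + 16c - 4d + e = 493
  a - b + c - d + e = -5
  e = -3
  625a + 125b + 25c + 5d + e = 997
  1296a + 216b + 36c + 6d + e = 2193
Solving the system yields a = 2, b = -1, c = -5, d = 0, e = -3.
So h(s) = 2s^4 - s^3 - 5s^2 - 3.
Check: h(5) = 997. ✓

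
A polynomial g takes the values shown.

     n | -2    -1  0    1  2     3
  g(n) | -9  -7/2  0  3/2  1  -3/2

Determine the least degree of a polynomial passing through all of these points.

2

Forward differences of the values at n = -2, -1, 0, 1, 2, 3:
  g  : -9  -7/2  0  3/2  1  -3/2
  Δ  : 11/2  7/2  3/2  -1/2  -5/2
  Δ^2: -2  -2  -2  -2
  Δ^3: 0  0  0
  Δ^4: 0  0
  Δ^5: 0
The second differences are constant (-2) and nonzero, while all higher differences vanish, so the minimal degree is 2.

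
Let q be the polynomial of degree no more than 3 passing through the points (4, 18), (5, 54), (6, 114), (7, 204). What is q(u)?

Using the Lagrange interpolation formula with nodes 4, 5, 6, 7:
  L_0(u) = (u - 5)(u - 6)(u - 7) / -6
  L_1(u) = (u - 4)(u - 6)(u - 7) / 2
  L_2(u) = (u - 4)(u - 5)(u - 7) / -2
  L_3(u) = (u - 4)(u - 5)(u - 6) / 6
Then q(u) = 18·L_0(u) + 54·L_1(u) + 114·L_2(u) + 204·L_3(u).
Expanding and collecting terms gives q(u) = u³ - 3u² + 2u - 6.
Check: q(5) = 54. ✓

q(u) = u^3 - 3u^2 + 2u - 6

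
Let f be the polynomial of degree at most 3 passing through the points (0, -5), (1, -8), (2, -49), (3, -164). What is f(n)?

Using the Lagrange interpolation formula with nodes 0, 1, 2, 3:
  L_0(n) = (n - 1)(n - 2)(n - 3) / -6
  L_1(n) = n(n - 2)(n - 3) / 2
  L_2(n) = n(n - 1)(n - 3) / -2
  L_3(n) = n(n - 1)(n - 2) / 6
Then f(n) = -5·L_0(n) - 8·L_1(n) - 49·L_2(n) - 164·L_3(n).
Expanding and collecting terms gives f(n) = -6n^3 - n^2 + 4n - 5.
Check: f(3) = -164. ✓

f(n) = -6n^3 - n^2 + 4n - 5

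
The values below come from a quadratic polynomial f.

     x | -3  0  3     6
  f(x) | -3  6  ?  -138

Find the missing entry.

-39

The 3 known points determine the degree-2 polynomial uniquely.
Write f(x) = ax^2 + bx + c. Substituting each data point gives a linear system:
  9a - 3b + c = -3
  c = 6
  36a + 6b + c = -138
Solving the system yields a = -3, b = -6, c = 6.
So f(x) = -3x^2 - 6x + 6.
Then f(3) = -39.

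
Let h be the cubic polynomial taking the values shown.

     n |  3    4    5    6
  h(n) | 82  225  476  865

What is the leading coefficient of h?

Write h(n) = an^3 + bn^2 + cn + d. Substituting each data point gives a linear system:
  27a + 9b + 3c + d = 82
  64a + 16b + 4c + d = 225
  125a + 25b + 5c + d = 476
  216a + 36b + 6c + d = 865
Solving the system yields a = 5, b = -6, c = 0, d = 1.
So h(n) = 5n³ - 6n² + 1.
The leading coefficient is 5.

5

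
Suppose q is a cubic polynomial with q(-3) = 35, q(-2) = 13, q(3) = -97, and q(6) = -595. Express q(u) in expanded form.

q(u) = -2u^3 - 4u^2 - 4u + 5

Write q(u) = au^3 + bu^2 + cu + d. Substituting each data point gives a linear system:
  -27a + 9b - 3c + d = 35
  -8a + 4b - 2c + d = 13
  27a + 9b + 3c + d = -97
  216a + 36b + 6c + d = -595
Solving the system yields a = -2, b = -4, c = -4, d = 5.
So q(u) = -2u^3 - 4u^2 - 4u + 5.
Check: q(3) = -97. ✓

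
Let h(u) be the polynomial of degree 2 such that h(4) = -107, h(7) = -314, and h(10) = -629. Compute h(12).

-899

Write h(u) = au^2 + bu + c. Substituting each data point gives a linear system:
  16a + 4b + c = -107
  49a + 7b + c = -314
  100a + 10b + c = -629
Solving the system yields a = -6, b = -3, c = 1.
So h(u) = -6u^2 - 3u + 1.
Then h(12) = -899.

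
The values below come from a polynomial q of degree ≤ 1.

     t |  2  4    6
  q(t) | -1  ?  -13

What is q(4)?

The 2 known points determine the degree-1 polynomial uniquely.
Write q(t) = at + b. Substituting each data point gives a linear system:
  2a + b = -1
  6a + b = -13
Solving the system yields a = -3, b = 5.
So q(t) = -3t + 5.
Then q(4) = -7.

-7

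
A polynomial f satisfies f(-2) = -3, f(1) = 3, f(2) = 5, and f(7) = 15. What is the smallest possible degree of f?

Divided differences on the nodes -2, 1, 2, 7:
  order 0: -3  3  5  15
  order 1: 2  2  2
  order 2: 0  0
  order 3: 0
The order-1 divided differences are all 2 (nonzero) and every higher order vanishes, so the data lies on a polynomial of degree exactly 1.

1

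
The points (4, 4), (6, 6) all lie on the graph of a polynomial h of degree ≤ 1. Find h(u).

h(u) = u

Using the Lagrange interpolation formula with nodes 4, 6:
  L_0(u) = (u - 6) / -2
  L_1(u) = (u - 4) / 2
Then h(u) = 4·L_0(u) + 6·L_1(u).
Expanding and collecting terms gives h(u) = u.
Check: h(4) = 4. ✓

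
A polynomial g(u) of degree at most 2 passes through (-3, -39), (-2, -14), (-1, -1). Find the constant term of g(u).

Write g(u) = au^2 + bu + c. Substituting each data point gives a linear system:
  9a - 3b + c = -39
  4a - 2b + c = -14
  a - b + c = -1
Solving the system yields a = -6, b = -5, c = 0.
So g(u) = -6u² - 5u.
The constant term is 0.

0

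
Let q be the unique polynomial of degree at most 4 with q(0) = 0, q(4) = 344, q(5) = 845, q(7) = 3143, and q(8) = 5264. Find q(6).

Using the Lagrange interpolation formula with nodes 0, 4, 5, 7, 8:
  L_0(x) = (x - 4)(x - 5)(x - 7)(x - 8) / 1120
  L_1(x) = x(x - 5)(x - 7)(x - 8) / -48
  L_2(x) = x(x - 4)(x - 7)(x - 8) / 30
  L_3(x) = x(x - 4)(x - 5)(x - 8) / -42
  L_4(x) = x(x - 4)(x - 5)(x - 7) / 96
Then q(x) = 0·L_0(x) + 344·L_1(x) + 845·L_2(x) + 3143·L_3(x) + 5264·L_4(x).
Expanding and collecting terms gives q(x) = x^4 + 3x^3 - 5x^2 - 6x.
Evaluating at x = 6: q(6) = 1728.

1728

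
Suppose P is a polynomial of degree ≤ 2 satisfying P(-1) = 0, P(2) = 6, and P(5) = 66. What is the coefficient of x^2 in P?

Write P(x) = ax^2 + bx + c. Substituting each data point gives a linear system:
  a - b + c = 0
  4a + 2b + c = 6
  25a + 5b + c = 66
Solving the system yields a = 3, b = -1, c = -4.
So P(x) = 3x^2 - x - 4.
The leading coefficient is 3.

3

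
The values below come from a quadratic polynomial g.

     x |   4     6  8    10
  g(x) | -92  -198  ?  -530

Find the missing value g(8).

The 3 known points determine the degree-2 polynomial uniquely.
Write g(x) = ax^2 + bx + c. Substituting each data point gives a linear system:
  16a + 4b + c = -92
  36a + 6b + c = -198
  100a + 10b + c = -530
Solving the system yields a = -5, b = -3, c = 0.
So g(x) = -5x^2 - 3x.
Then g(8) = -344.

-344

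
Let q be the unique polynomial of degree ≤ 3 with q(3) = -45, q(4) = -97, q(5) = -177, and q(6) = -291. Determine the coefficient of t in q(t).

-1

Write q(t) = at^3 + bt^2 + ct + d. Substituting each data point gives a linear system:
  27a + 9b + 3c + d = -45
  64a + 16b + 4c + d = -97
  125a + 25b + 5c + d = -177
  216a + 36b + 6c + d = -291
Solving the system yields a = -1, b = -2, c = -1, d = 3.
So q(t) = -t^3 - 2t^2 - t + 3.
The coefficient of t is -1.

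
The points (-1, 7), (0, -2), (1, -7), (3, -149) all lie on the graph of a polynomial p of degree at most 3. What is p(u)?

p(u) = -6u^3 + 2u^2 - u - 2

Write p(u) = au^3 + bu^2 + cu + d. Substituting each data point gives a linear system:
  -a + b - c + d = 7
  d = -2
  a + b + c + d = -7
  27a + 9b + 3c + d = -149
Solving the system yields a = -6, b = 2, c = -1, d = -2.
So p(u) = -6u³ + 2u² - u - 2.
Check: p(1) = -7. ✓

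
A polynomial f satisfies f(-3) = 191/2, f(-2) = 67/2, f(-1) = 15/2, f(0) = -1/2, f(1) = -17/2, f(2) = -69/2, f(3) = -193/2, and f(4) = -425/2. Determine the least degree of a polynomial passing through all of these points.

3

Forward differences of the values at n = -3, -2, -1, 0, 1, 2, 3, 4:
  f  : 191/2  67/2  15/2  -1/2  -17/2  -69/2  -193/2  -425/2
  Δ  : -62  -26  -8  -8  -26  -62  -116
  Δ^2: 36  18  0  -18  -36  -54
  Δ^3: -18  -18  -18  -18  -18
  Δ^4: 0  0  0  0
  Δ^5: 0  0  0
  Δ^6: 0  0
  Δ^7: 0
The third differences are constant (-18) and nonzero, while all higher differences vanish, so the minimal degree is 3.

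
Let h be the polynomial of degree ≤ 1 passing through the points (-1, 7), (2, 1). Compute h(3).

-1

Write h(t) = at + b. Substituting each data point gives a linear system:
  -a + b = 7
  2a + b = 1
Solving the system yields a = -2, b = 5.
So h(t) = -2t + 5.
Then h(3) = -1.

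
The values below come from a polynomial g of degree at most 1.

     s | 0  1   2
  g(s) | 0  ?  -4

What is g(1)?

-2

On equispaced nodes a degree-1 polynomial has vanishing second forward difference, so
  g(0) - 2·g(1) + g(2) = 0.
Substituting the known values and solving for g(1):
  -2·g(1) = 4
  g(1) = -2.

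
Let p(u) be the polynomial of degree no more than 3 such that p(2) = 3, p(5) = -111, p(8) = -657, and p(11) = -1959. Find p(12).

-2617

Forward differences of the values at u = 2, 5, 8, 11:
  p  : 3  -111  -657  -1959
  Δ  : -114  -546  -1302
  Δ^2: -432  -756
  Δ^3: -324
The third differences are constant, confirming degree 3.
Interpolating (Newton forward form) and evaluating at u = 12 gives p(12) = -2617.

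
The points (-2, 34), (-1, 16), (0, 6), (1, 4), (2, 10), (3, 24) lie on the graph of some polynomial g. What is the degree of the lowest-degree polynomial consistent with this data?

Forward differences of the values at s = -2, -1, 0, 1, 2, 3:
  g  : 34  16  6  4  10  24
  Δ  : -18  -10  -2  6  14
  Δ^2: 8  8  8  8
  Δ^3: 0  0  0
  Δ^4: 0  0
  Δ^5: 0
The second differences are constant (8) and nonzero, while all higher differences vanish, so the minimal degree is 2.

2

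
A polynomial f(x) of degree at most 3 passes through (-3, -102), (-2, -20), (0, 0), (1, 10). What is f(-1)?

2

Write f(x) = ax^3 + bx^2 + cx + d. Substituting each data point gives a linear system:
  -27a + 9b - 3c + d = -102
  -8a + 4b - 2c + d = -20
  d = 0
  a + b + c + d = 10
Solving the system yields a = 6, b = 6, c = -2, d = 0.
So f(x) = 6x³ + 6x² - 2x.
Then f(-1) = 2.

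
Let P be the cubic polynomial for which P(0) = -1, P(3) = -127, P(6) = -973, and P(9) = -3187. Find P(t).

Write P(t) = at^3 + bt^2 + ct + d. Substituting each data point gives a linear system:
  d = -1
  27a + 9b + 3c + d = -127
  216a + 36b + 6c + d = -973
  729a + 81b + 9c + d = -3187
Solving the system yields a = -4, b = -4, c = 6, d = -1.
So P(t) = -4t³ - 4t² + 6t - 1.
Check: P(6) = -973. ✓

P(t) = -4t^3 - 4t^2 + 6t - 1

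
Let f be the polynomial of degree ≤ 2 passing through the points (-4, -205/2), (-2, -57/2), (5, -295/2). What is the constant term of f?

-5/2

Write f(x) = ax^2 + bx + c. Substituting each data point gives a linear system:
  16a - 4b + c = -205/2
  4a - 2b + c = -57/2
  25a + 5b + c = -295/2
Solving the system yields a = -6, b = 1, c = -5/2.
So f(x) = -6x² + x - 5/2.
The constant term is -5/2.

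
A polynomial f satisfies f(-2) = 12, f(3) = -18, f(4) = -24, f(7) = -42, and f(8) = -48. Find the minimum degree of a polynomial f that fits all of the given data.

1

Divided differences on the nodes -2, 3, 4, 7, 8:
  order 0: 12  -18  -24  -42  -48
  order 1: -6  -6  -6  -6
  order 2: 0  0  0
  order 3: 0  0
  order 4: 0
The order-1 divided differences are all -6 (nonzero) and every higher order vanishes, so the data lies on a polynomial of degree exactly 1.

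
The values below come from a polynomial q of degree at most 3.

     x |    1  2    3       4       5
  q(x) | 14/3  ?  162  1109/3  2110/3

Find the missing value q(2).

151/3

On equispaced nodes a degree-3 polynomial has vanishing fourth forward difference, so
  q(1) - 4·q(2) + 6·q(3) - 4·q(4) + q(5) = 0.
Substituting the known values and solving for q(2):
  -4·q(2) = -604/3
  q(2) = 151/3.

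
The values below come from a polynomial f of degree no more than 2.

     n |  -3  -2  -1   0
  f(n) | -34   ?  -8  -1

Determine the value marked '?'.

The 3 known points determine the degree-2 polynomial uniquely.
Write f(n) = an^2 + bn + c. Substituting each data point gives a linear system:
  9a - 3b + c = -34
  a - b + c = -8
  c = -1
Solving the system yields a = -2, b = 5, c = -1.
So f(n) = -2n² + 5n - 1.
Then f(-2) = -19.

-19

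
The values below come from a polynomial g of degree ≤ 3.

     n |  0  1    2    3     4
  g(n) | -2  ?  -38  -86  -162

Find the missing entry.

On equispaced nodes a degree-3 polynomial has vanishing fourth forward difference, so
  g(0) - 4·g(1) + 6·g(2) - 4·g(3) + g(4) = 0.
Substituting the known values and solving for g(1):
  -4·g(1) = 48
  g(1) = -12.

-12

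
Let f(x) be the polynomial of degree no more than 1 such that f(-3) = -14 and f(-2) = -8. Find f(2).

16

Write f(x) = ax + b. Substituting each data point gives a linear system:
  -3a + b = -14
  -2a + b = -8
Solving the system yields a = 6, b = 4.
So f(x) = 6x + 4.
Then f(2) = 16.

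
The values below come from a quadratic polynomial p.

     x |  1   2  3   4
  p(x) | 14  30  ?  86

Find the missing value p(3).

On equispaced nodes a degree-2 polynomial has vanishing third forward difference, so
  - p(1) + 3·p(2) - 3·p(3) + p(4) = 0.
Substituting the known values and solving for p(3):
  -3·p(3) = -162
  p(3) = 54.

54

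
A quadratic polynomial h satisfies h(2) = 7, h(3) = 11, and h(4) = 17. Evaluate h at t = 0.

Using the Lagrange interpolation formula with nodes 2, 3, 4:
  L_0(t) = (t - 3)(t - 4) / 2
  L_1(t) = (t - 2)(t - 4) / -1
  L_2(t) = (t - 2)(t - 3) / 2
Then h(t) = 7·L_0(t) + 11·L_1(t) + 17·L_2(t).
Expanding and collecting terms gives h(t) = t² - t + 5.
Evaluating at t = 0: h(0) = 5.

5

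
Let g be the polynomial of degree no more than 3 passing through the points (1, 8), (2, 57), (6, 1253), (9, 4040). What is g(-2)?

-19

Write g(n) = an^3 + bn^2 + cn + d. Substituting each data point gives a linear system:
  a + b + c + d = 8
  8a + 4b + 2c + d = 57
  216a + 36b + 6c + d = 1253
  729a + 81b + 9c + d = 4040
Solving the system yields a = 5, b = 5, c = -1, d = -1.
So g(n) = 5n^3 + 5n^2 - n - 1.
Then g(-2) = -19.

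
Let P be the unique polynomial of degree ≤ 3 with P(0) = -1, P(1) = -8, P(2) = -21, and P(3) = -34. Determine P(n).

P(n) = n^3 - 6n^2 - 2n - 1

Using the Lagrange interpolation formula with nodes 0, 1, 2, 3:
  L_0(n) = (n - 1)(n - 2)(n - 3) / -6
  L_1(n) = n(n - 2)(n - 3) / 2
  L_2(n) = n(n - 1)(n - 3) / -2
  L_3(n) = n(n - 1)(n - 2) / 6
Then P(n) = -1·L_0(n) - 8·L_1(n) - 21·L_2(n) - 34·L_3(n).
Expanding and collecting terms gives P(n) = n^3 - 6n^2 - 2n - 1.
Check: P(1) = -8. ✓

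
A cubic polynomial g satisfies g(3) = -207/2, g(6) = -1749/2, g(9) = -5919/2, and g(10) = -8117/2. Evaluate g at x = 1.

1/2

Using the Lagrange interpolation formula with nodes 3, 6, 9, 10:
  L_0(x) = (x - 6)(x - 9)(x - 10) / -126
  L_1(x) = (x - 3)(x - 9)(x - 10) / 36
  L_2(x) = (x - 3)(x - 6)(x - 10) / -18
  L_3(x) = (x - 3)(x - 6)(x - 9) / 28
Then g(x) = -207/2·L_0(x) - 1749/2·L_1(x) - 5919/2·L_2(x) - 8117/2·L_3(x).
Expanding and collecting terms gives g(x) = -4x^3 - x^2 + 4x + 3/2.
Evaluating at x = 1: g(1) = 1/2.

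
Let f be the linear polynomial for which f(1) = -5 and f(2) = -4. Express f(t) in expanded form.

f(t) = t - 6

Write f(t) = at + b. Substituting each data point gives a linear system:
  a + b = -5
  2a + b = -4
Solving the system yields a = 1, b = -6.
So f(t) = t - 6.
Check: f(2) = -4. ✓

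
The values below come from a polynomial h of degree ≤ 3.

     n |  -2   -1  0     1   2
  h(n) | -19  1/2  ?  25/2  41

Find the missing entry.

5

The 4 known points determine the degree-3 polynomial uniquely.
Write h(n) = an^3 + bn^2 + cn + d. Substituting each data point gives a linear system:
  -8a + 4b - 2c + d = -19
  -a + b - c + d = 1/2
  a + b + c + d = 25/2
  8a + 4b + 2c + d = 41
Solving the system yields a = 3, b = 3/2, c = 3, d = 5.
So h(n) = 3n³ + (3/2)n² + 3n + 5.
Then h(0) = 5.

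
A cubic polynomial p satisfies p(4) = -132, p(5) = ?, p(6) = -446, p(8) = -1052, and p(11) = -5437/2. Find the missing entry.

The 4 known points determine the degree-3 polynomial uniquely.
Write p(s) = as^3 + bs^2 + cs + d. Substituting each data point gives a linear system:
  64a + 16b + 4c + d = -132
  216a + 36b + 6c + d = -446
  512a + 64b + 8c + d = -1052
  1331a + 121b + 11c + d = -5437/2
Solving the system yields a = -2, b = -1/2, c = 0, d = 4.
So p(s) = -2s³ - (1/2)s² + 4.
Then p(5) = -517/2.

-517/2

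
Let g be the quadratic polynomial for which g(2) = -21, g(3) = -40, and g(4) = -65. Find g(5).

-96

Using the Lagrange interpolation formula with nodes 2, 3, 4:
  L_0(n) = (n - 3)(n - 4) / 2
  L_1(n) = (n - 2)(n - 4) / -1
  L_2(n) = (n - 2)(n - 3) / 2
Then g(n) = -21·L_0(n) - 40·L_1(n) - 65·L_2(n).
Expanding and collecting terms gives g(n) = -3n^2 - 4n - 1.
Evaluating at n = 5: g(5) = -96.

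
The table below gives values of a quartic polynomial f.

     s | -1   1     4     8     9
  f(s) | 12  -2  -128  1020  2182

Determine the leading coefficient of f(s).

Write f(s) = as^4 + bs^3 + cs^2 + ds + e. Substituting each data point gives a linear system:
  a - b + c - d + e = 12
  a + b + c + d + e = -2
  256a + 64b + 16c + 4d + e = -128
  4096a + 512b + 64c + 8d + e = 1020
  6561a + 729b + 81c + 9d + e = 2182
Solving the system yields a = 1, b = -6, c = 0, d = -1, e = 4.
So f(s) = s^4 - 6s^3 - s + 4.
The leading coefficient is 1.

1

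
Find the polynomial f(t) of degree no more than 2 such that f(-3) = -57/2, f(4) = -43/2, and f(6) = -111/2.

Using the Lagrange interpolation formula with nodes -3, 4, 6:
  L_0(t) = (t - 4)(t - 6) / 63
  L_1(t) = (t + 3)(t - 6) / -14
  L_2(t) = (t + 3)(t - 4) / 18
Then f(t) = -57/2·L_0(t) - 43/2·L_1(t) - 111/2·L_2(t).
Expanding and collecting terms gives f(t) = -2t² + 3t - 3/2.
Check: f(6) = -111/2. ✓

f(t) = -2t^2 + 3t - 3/2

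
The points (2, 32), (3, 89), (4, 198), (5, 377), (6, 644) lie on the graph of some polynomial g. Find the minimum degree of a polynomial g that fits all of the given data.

3

Forward differences of the values at u = 2, 3, 4, 5, 6:
  g  : 32  89  198  377  644
  Δ  : 57  109  179  267
  Δ^2: 52  70  88
  Δ^3: 18  18
  Δ^4: 0
The third differences are constant (18) and nonzero, while all higher differences vanish, so the minimal degree is 3.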